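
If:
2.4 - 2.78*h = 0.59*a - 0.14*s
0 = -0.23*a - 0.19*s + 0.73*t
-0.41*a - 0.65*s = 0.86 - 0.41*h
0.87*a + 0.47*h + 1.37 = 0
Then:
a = -2.34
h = 1.41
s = 1.04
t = -0.47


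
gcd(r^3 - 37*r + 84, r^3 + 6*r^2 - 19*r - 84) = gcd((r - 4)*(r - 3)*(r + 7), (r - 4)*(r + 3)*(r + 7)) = r^2 + 3*r - 28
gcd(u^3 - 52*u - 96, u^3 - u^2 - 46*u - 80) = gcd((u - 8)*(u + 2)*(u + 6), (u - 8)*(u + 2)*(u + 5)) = u^2 - 6*u - 16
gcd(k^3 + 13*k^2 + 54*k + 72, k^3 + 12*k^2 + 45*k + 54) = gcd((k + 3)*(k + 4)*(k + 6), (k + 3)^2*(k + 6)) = k^2 + 9*k + 18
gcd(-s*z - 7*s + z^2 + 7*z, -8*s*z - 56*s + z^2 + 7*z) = z + 7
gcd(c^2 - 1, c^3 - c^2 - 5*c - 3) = c + 1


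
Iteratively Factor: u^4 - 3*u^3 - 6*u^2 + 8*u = (u + 2)*(u^3 - 5*u^2 + 4*u) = (u - 4)*(u + 2)*(u^2 - u) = (u - 4)*(u - 1)*(u + 2)*(u)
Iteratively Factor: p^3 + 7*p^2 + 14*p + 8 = (p + 4)*(p^2 + 3*p + 2) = (p + 2)*(p + 4)*(p + 1)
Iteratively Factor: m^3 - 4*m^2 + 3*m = (m - 3)*(m^2 - m) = (m - 3)*(m - 1)*(m)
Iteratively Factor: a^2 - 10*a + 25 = (a - 5)*(a - 5)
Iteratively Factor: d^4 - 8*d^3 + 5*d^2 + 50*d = (d)*(d^3 - 8*d^2 + 5*d + 50) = d*(d + 2)*(d^2 - 10*d + 25) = d*(d - 5)*(d + 2)*(d - 5)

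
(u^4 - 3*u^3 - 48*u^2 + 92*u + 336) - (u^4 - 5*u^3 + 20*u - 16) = 2*u^3 - 48*u^2 + 72*u + 352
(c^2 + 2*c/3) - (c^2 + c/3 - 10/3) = c/3 + 10/3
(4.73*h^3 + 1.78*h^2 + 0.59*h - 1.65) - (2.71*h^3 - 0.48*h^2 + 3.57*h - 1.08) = 2.02*h^3 + 2.26*h^2 - 2.98*h - 0.57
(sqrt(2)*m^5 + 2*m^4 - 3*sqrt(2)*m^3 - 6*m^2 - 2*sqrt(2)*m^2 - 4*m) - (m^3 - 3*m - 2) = sqrt(2)*m^5 + 2*m^4 - 3*sqrt(2)*m^3 - m^3 - 6*m^2 - 2*sqrt(2)*m^2 - m + 2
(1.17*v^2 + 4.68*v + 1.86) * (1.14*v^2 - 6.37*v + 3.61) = 1.3338*v^4 - 2.1177*v^3 - 23.4675*v^2 + 5.0466*v + 6.7146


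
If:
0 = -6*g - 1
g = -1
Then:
No Solution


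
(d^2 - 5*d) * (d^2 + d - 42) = d^4 - 4*d^3 - 47*d^2 + 210*d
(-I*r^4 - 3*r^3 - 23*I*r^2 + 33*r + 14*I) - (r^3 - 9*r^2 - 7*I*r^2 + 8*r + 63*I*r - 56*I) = -I*r^4 - 4*r^3 + 9*r^2 - 16*I*r^2 + 25*r - 63*I*r + 70*I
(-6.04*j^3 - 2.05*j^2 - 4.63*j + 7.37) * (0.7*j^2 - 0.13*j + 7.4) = -4.228*j^5 - 0.6498*j^4 - 47.6705*j^3 - 9.4091*j^2 - 35.2201*j + 54.538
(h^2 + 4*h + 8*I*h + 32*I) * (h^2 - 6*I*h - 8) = h^4 + 4*h^3 + 2*I*h^3 + 40*h^2 + 8*I*h^2 + 160*h - 64*I*h - 256*I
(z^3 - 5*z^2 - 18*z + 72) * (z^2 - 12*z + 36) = z^5 - 17*z^4 + 78*z^3 + 108*z^2 - 1512*z + 2592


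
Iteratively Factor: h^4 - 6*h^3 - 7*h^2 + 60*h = (h - 5)*(h^3 - h^2 - 12*h) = (h - 5)*(h + 3)*(h^2 - 4*h) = h*(h - 5)*(h + 3)*(h - 4)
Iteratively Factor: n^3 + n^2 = (n + 1)*(n^2) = n*(n + 1)*(n)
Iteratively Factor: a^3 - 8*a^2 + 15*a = (a)*(a^2 - 8*a + 15) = a*(a - 5)*(a - 3)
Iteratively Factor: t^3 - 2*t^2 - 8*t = (t - 4)*(t^2 + 2*t) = (t - 4)*(t + 2)*(t)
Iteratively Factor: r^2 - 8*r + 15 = (r - 5)*(r - 3)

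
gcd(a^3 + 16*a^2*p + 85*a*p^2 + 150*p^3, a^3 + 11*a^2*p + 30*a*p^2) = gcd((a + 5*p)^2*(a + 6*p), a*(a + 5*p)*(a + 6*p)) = a^2 + 11*a*p + 30*p^2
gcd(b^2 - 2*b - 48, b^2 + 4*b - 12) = b + 6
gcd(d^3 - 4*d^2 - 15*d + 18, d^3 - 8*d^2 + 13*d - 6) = d^2 - 7*d + 6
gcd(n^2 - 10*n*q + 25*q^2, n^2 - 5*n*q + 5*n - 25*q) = -n + 5*q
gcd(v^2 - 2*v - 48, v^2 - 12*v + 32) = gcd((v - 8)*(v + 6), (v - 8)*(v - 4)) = v - 8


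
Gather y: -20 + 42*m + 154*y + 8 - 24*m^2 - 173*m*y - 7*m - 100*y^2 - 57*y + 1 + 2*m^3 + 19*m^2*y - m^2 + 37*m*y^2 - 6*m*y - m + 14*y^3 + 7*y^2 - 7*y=2*m^3 - 25*m^2 + 34*m + 14*y^3 + y^2*(37*m - 93) + y*(19*m^2 - 179*m + 90) - 11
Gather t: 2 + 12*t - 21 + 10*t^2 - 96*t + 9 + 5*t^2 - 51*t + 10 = 15*t^2 - 135*t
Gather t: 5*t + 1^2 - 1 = 5*t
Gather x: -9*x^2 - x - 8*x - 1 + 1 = -9*x^2 - 9*x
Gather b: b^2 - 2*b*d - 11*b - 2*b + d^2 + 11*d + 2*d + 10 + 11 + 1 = b^2 + b*(-2*d - 13) + d^2 + 13*d + 22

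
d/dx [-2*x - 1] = -2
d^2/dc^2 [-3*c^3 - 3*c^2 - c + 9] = -18*c - 6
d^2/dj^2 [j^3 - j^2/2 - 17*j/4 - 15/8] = 6*j - 1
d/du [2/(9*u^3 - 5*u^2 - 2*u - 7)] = 2*(-27*u^2 + 10*u + 2)/(-9*u^3 + 5*u^2 + 2*u + 7)^2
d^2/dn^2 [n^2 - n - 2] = 2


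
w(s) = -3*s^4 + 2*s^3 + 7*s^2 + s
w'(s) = -12*s^3 + 6*s^2 + 14*s + 1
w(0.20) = 0.49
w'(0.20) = 3.94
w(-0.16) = 0.01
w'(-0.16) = -1.04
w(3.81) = -416.12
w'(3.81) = -522.24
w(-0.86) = 1.40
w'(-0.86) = 1.03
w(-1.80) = -22.28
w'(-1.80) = 65.22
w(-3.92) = -725.21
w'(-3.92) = 761.15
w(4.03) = -542.68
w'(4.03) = -630.54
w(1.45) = 9.00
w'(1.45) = -2.67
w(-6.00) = -4074.00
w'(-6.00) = 2725.00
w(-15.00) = -157065.00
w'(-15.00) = 41641.00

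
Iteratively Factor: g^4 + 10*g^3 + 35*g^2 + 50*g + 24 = (g + 4)*(g^3 + 6*g^2 + 11*g + 6) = (g + 2)*(g + 4)*(g^2 + 4*g + 3) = (g + 2)*(g + 3)*(g + 4)*(g + 1)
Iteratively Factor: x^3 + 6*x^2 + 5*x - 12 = (x - 1)*(x^2 + 7*x + 12) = (x - 1)*(x + 4)*(x + 3)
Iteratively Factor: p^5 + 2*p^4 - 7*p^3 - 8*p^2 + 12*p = (p + 2)*(p^4 - 7*p^2 + 6*p) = p*(p + 2)*(p^3 - 7*p + 6) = p*(p - 1)*(p + 2)*(p^2 + p - 6) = p*(p - 2)*(p - 1)*(p + 2)*(p + 3)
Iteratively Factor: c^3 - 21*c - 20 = (c + 1)*(c^2 - c - 20) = (c - 5)*(c + 1)*(c + 4)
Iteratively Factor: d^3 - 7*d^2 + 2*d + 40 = (d - 4)*(d^2 - 3*d - 10) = (d - 5)*(d - 4)*(d + 2)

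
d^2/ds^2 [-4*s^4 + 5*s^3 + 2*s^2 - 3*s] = -48*s^2 + 30*s + 4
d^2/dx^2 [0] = 0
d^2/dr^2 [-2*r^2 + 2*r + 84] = -4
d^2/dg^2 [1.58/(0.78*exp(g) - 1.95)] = (0.961272*exp(g) + 2.40318)*exp(g)/(0.78*exp(g) - 1.95)^3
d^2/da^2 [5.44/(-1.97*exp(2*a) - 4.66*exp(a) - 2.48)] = (-5.44*(3.94*exp(a) + 4.66)*(7.88*exp(a) + 9.32)*exp(a) + (42.8672*exp(a) + 25.3504)*(1.97*exp(2*a) + 4.66*exp(a) + 2.48))*exp(a)/(1.97*exp(2*a) + 4.66*exp(a) + 2.48)^3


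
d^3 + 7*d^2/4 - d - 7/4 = (d - 1)*(d + 1)*(d + 7/4)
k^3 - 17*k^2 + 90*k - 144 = (k - 8)*(k - 6)*(k - 3)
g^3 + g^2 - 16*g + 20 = (g - 2)^2*(g + 5)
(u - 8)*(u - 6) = u^2 - 14*u + 48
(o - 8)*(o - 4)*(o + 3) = o^3 - 9*o^2 - 4*o + 96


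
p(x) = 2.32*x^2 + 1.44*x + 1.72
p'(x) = 4.64*x + 1.44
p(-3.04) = 18.78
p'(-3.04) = -12.67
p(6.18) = 99.23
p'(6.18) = 30.12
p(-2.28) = 10.50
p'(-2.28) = -9.14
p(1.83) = 12.12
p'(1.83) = 9.93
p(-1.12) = 3.02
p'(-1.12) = -3.76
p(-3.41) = 23.79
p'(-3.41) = -14.38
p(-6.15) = 80.61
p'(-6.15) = -27.10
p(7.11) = 129.24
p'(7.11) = 34.43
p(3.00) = 26.92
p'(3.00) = 15.36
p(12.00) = 353.08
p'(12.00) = 57.12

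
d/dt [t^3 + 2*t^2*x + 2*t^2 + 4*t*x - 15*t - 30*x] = 3*t^2 + 4*t*x + 4*t + 4*x - 15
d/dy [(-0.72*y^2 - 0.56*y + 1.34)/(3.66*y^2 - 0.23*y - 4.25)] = (2.2152*y^2 - 3.6888*y + 2.6882)/(13.3956*y^4 - 1.6836*y^3 - 31.0571*y^2 + 1.955*y + 18.0625)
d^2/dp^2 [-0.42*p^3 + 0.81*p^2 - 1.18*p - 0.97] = 1.62 - 2.52*p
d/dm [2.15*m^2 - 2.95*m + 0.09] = 4.3*m - 2.95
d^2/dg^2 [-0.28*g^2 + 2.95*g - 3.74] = -0.560000000000000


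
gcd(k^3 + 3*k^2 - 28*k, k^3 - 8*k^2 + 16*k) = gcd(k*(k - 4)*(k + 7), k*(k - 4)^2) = k^2 - 4*k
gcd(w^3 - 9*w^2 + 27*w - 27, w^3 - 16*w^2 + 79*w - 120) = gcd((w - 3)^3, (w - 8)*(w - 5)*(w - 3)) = w - 3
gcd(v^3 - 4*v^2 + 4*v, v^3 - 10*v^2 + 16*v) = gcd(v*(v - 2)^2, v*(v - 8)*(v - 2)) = v^2 - 2*v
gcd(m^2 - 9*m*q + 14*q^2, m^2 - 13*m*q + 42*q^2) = -m + 7*q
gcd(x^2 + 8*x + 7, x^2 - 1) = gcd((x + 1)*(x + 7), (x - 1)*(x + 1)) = x + 1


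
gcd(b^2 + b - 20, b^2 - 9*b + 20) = b - 4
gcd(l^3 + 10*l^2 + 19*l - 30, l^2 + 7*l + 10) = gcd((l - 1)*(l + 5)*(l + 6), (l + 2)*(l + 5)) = l + 5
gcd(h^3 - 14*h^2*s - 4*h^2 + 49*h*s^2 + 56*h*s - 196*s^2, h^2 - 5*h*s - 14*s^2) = -h + 7*s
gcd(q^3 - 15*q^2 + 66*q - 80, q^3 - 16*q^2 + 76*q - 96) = q^2 - 10*q + 16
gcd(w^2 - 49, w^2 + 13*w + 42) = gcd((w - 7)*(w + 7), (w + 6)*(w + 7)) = w + 7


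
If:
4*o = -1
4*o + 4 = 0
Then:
No Solution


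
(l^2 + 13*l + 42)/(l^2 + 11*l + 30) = (l + 7)/(l + 5)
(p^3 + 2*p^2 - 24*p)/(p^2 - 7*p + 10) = p*(p^2 + 2*p - 24)/(p^2 - 7*p + 10)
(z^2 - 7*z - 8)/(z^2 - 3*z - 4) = (z - 8)/(z - 4)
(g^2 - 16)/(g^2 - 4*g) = (g + 4)/g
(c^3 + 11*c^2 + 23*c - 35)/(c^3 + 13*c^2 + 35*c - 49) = (c + 5)/(c + 7)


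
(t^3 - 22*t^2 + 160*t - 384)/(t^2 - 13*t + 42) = (t^2 - 16*t + 64)/(t - 7)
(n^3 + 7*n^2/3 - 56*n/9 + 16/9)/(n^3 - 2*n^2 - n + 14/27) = 3*(3*n^2 + 8*n - 16)/(9*n^2 - 15*n - 14)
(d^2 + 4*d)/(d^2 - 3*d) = (d + 4)/(d - 3)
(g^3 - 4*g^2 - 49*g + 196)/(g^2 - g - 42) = (g^2 + 3*g - 28)/(g + 6)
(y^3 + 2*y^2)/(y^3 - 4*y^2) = (y + 2)/(y - 4)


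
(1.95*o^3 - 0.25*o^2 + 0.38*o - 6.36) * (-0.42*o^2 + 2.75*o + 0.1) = -0.819*o^5 + 5.4675*o^4 - 0.6521*o^3 + 3.6912*o^2 - 17.452*o - 0.636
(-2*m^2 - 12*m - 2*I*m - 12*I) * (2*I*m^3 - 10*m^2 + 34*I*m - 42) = -4*I*m^5 + 24*m^4 - 24*I*m^4 + 144*m^3 - 48*I*m^3 + 152*m^2 - 288*I*m^2 + 912*m + 84*I*m + 504*I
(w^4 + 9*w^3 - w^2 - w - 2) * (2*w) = 2*w^5 + 18*w^4 - 2*w^3 - 2*w^2 - 4*w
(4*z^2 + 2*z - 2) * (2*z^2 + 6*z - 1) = 8*z^4 + 28*z^3 + 4*z^2 - 14*z + 2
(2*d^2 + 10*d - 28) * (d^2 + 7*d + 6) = 2*d^4 + 24*d^3 + 54*d^2 - 136*d - 168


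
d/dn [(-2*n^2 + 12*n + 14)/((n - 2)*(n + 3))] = 2*(-7*n^2 - 2*n - 43)/(n^4 + 2*n^3 - 11*n^2 - 12*n + 36)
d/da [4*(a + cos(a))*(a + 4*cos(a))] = -20*a*sin(a) + 8*a - 16*sin(2*a) + 20*cos(a)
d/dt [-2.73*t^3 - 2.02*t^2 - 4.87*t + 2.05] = -8.19*t^2 - 4.04*t - 4.87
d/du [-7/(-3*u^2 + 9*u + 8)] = 21*(3 - 2*u)/(-3*u^2 + 9*u + 8)^2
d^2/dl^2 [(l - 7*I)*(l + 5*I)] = 2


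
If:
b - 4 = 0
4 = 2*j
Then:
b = 4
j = 2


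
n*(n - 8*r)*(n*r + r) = n^3*r - 8*n^2*r^2 + n^2*r - 8*n*r^2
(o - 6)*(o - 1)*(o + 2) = o^3 - 5*o^2 - 8*o + 12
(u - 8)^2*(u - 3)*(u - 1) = u^4 - 20*u^3 + 131*u^2 - 304*u + 192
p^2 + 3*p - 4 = (p - 1)*(p + 4)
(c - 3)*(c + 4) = c^2 + c - 12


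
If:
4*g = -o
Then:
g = -o/4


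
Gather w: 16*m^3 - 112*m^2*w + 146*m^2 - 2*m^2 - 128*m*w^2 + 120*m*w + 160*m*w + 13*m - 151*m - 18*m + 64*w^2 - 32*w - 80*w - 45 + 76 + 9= 16*m^3 + 144*m^2 - 156*m + w^2*(64 - 128*m) + w*(-112*m^2 + 280*m - 112) + 40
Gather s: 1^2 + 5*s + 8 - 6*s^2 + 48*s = -6*s^2 + 53*s + 9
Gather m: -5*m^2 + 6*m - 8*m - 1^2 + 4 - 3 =-5*m^2 - 2*m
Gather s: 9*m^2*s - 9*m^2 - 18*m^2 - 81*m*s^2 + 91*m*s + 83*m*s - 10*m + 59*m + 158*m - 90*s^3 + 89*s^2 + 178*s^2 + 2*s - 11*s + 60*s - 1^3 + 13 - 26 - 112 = -27*m^2 + 207*m - 90*s^3 + s^2*(267 - 81*m) + s*(9*m^2 + 174*m + 51) - 126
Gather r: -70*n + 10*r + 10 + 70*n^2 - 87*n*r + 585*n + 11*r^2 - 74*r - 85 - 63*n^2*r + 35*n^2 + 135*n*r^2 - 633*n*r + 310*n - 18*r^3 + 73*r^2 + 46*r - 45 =105*n^2 + 825*n - 18*r^3 + r^2*(135*n + 84) + r*(-63*n^2 - 720*n - 18) - 120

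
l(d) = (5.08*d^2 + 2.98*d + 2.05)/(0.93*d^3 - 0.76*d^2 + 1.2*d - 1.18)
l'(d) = (10.16*d + 2.98)/(0.93*d^3 - 0.76*d^2 + 1.2*d - 1.18) + (-2.79*d^2 + 1.52*d - 1.2)*(5.08*d^2 + 2.98*d + 2.05)/(0.93*d^3 - 0.76*d^2 + 1.2*d - 1.18)^2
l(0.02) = -1.83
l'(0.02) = -4.60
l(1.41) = 10.17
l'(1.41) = -18.35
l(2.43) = 3.71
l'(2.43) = -2.28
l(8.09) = 0.79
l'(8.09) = -0.11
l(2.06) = 4.80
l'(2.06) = -3.82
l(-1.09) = -1.05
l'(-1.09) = 0.35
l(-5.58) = -0.74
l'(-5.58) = -0.09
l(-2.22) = -1.15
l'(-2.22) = -0.09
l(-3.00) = -1.06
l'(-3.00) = -0.14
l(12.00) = 0.51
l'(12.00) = -0.05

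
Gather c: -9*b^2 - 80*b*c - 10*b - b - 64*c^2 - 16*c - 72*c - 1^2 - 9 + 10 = -9*b^2 - 11*b - 64*c^2 + c*(-80*b - 88)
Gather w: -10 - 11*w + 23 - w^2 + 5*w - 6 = -w^2 - 6*w + 7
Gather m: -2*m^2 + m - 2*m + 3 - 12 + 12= -2*m^2 - m + 3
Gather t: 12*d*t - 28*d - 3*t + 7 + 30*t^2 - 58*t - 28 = -28*d + 30*t^2 + t*(12*d - 61) - 21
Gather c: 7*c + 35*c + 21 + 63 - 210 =42*c - 126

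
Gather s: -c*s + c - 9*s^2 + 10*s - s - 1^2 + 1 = c - 9*s^2 + s*(9 - c)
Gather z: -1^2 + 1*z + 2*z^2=2*z^2 + z - 1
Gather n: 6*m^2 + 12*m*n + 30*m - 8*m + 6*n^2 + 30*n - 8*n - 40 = 6*m^2 + 22*m + 6*n^2 + n*(12*m + 22) - 40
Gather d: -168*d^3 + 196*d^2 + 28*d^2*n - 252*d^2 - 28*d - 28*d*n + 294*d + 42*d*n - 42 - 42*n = -168*d^3 + d^2*(28*n - 56) + d*(14*n + 266) - 42*n - 42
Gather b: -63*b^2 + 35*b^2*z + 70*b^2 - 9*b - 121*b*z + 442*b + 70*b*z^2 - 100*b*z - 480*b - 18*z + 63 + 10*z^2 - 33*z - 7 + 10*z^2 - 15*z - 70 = b^2*(35*z + 7) + b*(70*z^2 - 221*z - 47) + 20*z^2 - 66*z - 14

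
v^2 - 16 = (v - 4)*(v + 4)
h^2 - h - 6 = (h - 3)*(h + 2)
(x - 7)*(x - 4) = x^2 - 11*x + 28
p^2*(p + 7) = p^3 + 7*p^2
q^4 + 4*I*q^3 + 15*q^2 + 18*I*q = q*(q - 3*I)*(q + I)*(q + 6*I)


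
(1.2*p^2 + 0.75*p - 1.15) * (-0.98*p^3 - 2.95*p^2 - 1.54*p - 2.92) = -1.176*p^5 - 4.275*p^4 - 2.9335*p^3 - 1.2665*p^2 - 0.419*p + 3.358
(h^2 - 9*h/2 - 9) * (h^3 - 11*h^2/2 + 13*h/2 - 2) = h^5 - 10*h^4 + 89*h^3/4 + 73*h^2/4 - 99*h/2 + 18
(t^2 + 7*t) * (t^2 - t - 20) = t^4 + 6*t^3 - 27*t^2 - 140*t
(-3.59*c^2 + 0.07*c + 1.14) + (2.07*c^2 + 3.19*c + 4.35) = -1.52*c^2 + 3.26*c + 5.49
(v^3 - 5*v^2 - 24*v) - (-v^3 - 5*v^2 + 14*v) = 2*v^3 - 38*v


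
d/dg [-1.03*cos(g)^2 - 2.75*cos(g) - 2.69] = (2.06*cos(g) + 2.75)*sin(g)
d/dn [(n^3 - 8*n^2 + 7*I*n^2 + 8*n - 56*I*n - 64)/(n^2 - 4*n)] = (n^4 - 8*n^3 + n^2*(24 + 28*I) + 128*n - 256)/(n^2*(n^2 - 8*n + 16))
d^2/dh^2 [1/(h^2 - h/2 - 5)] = 4*(4*h^2 - 2*h - (4*h - 1)^2 - 20)/(-2*h^2 + h + 10)^3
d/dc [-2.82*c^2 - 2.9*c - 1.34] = -5.64*c - 2.9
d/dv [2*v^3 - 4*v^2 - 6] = 2*v*(3*v - 4)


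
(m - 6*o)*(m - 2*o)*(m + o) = m^3 - 7*m^2*o + 4*m*o^2 + 12*o^3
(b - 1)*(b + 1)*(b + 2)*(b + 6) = b^4 + 8*b^3 + 11*b^2 - 8*b - 12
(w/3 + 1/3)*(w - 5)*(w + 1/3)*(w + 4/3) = w^4/3 - 7*w^3/9 - 101*w^2/27 - 91*w/27 - 20/27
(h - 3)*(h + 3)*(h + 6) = h^3 + 6*h^2 - 9*h - 54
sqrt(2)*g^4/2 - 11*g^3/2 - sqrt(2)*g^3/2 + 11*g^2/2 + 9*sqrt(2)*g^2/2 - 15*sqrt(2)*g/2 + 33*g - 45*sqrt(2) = (g - 3)*(g - 3*sqrt(2))*(g - 5*sqrt(2)/2)*(sqrt(2)*g/2 + sqrt(2))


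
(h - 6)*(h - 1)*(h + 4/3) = h^3 - 17*h^2/3 - 10*h/3 + 8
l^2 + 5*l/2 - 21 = (l - 7/2)*(l + 6)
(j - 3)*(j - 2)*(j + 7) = j^3 + 2*j^2 - 29*j + 42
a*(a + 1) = a^2 + a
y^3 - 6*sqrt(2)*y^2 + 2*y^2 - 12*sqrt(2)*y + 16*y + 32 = (y + 2)*(y - 4*sqrt(2))*(y - 2*sqrt(2))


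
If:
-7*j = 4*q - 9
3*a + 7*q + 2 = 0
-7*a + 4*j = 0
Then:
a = 284/295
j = 497/295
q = -206/295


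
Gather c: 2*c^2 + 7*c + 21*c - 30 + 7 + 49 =2*c^2 + 28*c + 26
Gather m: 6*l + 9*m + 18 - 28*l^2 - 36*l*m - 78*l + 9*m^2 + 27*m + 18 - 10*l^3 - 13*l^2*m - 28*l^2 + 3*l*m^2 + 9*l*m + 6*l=-10*l^3 - 56*l^2 - 66*l + m^2*(3*l + 9) + m*(-13*l^2 - 27*l + 36) + 36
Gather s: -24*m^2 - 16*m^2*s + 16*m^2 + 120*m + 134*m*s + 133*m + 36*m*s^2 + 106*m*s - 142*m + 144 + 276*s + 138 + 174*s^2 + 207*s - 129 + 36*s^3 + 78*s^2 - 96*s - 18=-8*m^2 + 111*m + 36*s^3 + s^2*(36*m + 252) + s*(-16*m^2 + 240*m + 387) + 135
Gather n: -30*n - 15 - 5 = -30*n - 20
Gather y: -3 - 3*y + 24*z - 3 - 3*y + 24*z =-6*y + 48*z - 6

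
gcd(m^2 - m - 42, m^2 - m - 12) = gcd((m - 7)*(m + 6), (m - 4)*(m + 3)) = 1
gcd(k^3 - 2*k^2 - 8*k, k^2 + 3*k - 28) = k - 4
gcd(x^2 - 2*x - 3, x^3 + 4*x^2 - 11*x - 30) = x - 3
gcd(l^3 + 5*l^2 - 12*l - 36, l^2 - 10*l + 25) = 1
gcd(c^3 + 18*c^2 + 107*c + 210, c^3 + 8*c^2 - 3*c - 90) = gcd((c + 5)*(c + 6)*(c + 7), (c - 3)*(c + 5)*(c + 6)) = c^2 + 11*c + 30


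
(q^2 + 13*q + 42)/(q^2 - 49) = (q + 6)/(q - 7)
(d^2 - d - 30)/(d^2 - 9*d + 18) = (d + 5)/(d - 3)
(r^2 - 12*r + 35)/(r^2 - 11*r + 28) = (r - 5)/(r - 4)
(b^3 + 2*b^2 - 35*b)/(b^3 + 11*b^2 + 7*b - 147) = b*(b - 5)/(b^2 + 4*b - 21)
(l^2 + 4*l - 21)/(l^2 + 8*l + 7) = (l - 3)/(l + 1)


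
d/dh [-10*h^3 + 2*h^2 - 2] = 2*h*(2 - 15*h)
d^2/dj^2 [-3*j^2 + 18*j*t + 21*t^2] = -6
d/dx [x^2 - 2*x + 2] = 2*x - 2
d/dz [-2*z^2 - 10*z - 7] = -4*z - 10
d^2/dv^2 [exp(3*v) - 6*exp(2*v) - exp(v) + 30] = (9*exp(2*v) - 24*exp(v) - 1)*exp(v)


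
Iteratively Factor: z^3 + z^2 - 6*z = (z - 2)*(z^2 + 3*z) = z*(z - 2)*(z + 3)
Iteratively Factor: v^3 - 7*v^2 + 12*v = (v - 3)*(v^2 - 4*v) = (v - 4)*(v - 3)*(v)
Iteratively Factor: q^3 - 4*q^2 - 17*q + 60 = (q - 5)*(q^2 + q - 12) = (q - 5)*(q + 4)*(q - 3)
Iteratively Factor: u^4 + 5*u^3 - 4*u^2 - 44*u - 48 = (u - 3)*(u^3 + 8*u^2 + 20*u + 16) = (u - 3)*(u + 2)*(u^2 + 6*u + 8) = (u - 3)*(u + 2)*(u + 4)*(u + 2)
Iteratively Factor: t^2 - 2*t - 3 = (t - 3)*(t + 1)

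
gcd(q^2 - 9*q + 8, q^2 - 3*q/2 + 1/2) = q - 1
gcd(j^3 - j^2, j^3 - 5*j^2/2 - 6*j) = j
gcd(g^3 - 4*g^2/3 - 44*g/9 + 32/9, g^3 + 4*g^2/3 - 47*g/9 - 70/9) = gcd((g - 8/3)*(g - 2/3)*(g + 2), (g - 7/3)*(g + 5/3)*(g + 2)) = g + 2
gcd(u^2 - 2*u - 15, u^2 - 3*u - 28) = 1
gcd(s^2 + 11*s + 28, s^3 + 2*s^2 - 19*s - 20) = 1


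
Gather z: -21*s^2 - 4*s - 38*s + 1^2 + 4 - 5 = -21*s^2 - 42*s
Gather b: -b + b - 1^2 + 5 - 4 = 0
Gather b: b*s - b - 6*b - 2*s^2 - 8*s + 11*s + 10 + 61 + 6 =b*(s - 7) - 2*s^2 + 3*s + 77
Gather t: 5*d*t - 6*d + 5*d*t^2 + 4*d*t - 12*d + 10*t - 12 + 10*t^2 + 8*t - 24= -18*d + t^2*(5*d + 10) + t*(9*d + 18) - 36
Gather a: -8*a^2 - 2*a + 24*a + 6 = -8*a^2 + 22*a + 6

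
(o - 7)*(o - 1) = o^2 - 8*o + 7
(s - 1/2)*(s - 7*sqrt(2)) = s^2 - 7*sqrt(2)*s - s/2 + 7*sqrt(2)/2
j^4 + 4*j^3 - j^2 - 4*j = j*(j - 1)*(j + 1)*(j + 4)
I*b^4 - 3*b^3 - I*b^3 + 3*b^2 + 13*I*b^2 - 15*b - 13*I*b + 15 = (b - 3*I)*(b + I)*(b + 5*I)*(I*b - I)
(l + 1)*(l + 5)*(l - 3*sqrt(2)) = l^3 - 3*sqrt(2)*l^2 + 6*l^2 - 18*sqrt(2)*l + 5*l - 15*sqrt(2)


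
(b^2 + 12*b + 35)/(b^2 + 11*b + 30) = (b + 7)/(b + 6)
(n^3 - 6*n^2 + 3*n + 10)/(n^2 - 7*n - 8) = (n^2 - 7*n + 10)/(n - 8)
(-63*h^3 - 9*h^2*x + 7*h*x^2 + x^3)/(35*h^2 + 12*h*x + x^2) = (-9*h^2 + x^2)/(5*h + x)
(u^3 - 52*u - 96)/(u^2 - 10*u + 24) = (u^3 - 52*u - 96)/(u^2 - 10*u + 24)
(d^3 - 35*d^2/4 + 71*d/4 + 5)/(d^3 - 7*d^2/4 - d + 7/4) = (4*d^3 - 35*d^2 + 71*d + 20)/(4*d^3 - 7*d^2 - 4*d + 7)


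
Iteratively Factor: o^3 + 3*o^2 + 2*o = (o + 1)*(o^2 + 2*o) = o*(o + 1)*(o + 2)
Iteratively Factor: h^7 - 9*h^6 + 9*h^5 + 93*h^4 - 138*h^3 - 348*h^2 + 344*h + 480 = (h + 1)*(h^6 - 10*h^5 + 19*h^4 + 74*h^3 - 212*h^2 - 136*h + 480) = (h - 5)*(h + 1)*(h^5 - 5*h^4 - 6*h^3 + 44*h^2 + 8*h - 96) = (h - 5)*(h - 3)*(h + 1)*(h^4 - 2*h^3 - 12*h^2 + 8*h + 32) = (h - 5)*(h - 3)*(h + 1)*(h + 2)*(h^3 - 4*h^2 - 4*h + 16) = (h - 5)*(h - 4)*(h - 3)*(h + 1)*(h + 2)*(h^2 - 4) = (h - 5)*(h - 4)*(h - 3)*(h - 2)*(h + 1)*(h + 2)*(h + 2)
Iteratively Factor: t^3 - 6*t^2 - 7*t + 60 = (t - 5)*(t^2 - t - 12) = (t - 5)*(t - 4)*(t + 3)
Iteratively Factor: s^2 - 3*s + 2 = (s - 2)*(s - 1)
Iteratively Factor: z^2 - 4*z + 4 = (z - 2)*(z - 2)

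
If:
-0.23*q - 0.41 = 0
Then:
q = -1.78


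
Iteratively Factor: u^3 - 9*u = (u)*(u^2 - 9) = u*(u - 3)*(u + 3)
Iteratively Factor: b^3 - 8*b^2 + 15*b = (b - 3)*(b^2 - 5*b) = b*(b - 3)*(b - 5)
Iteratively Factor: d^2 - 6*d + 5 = (d - 1)*(d - 5)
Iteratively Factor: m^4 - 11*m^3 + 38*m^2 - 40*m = (m - 4)*(m^3 - 7*m^2 + 10*m) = (m - 4)*(m - 2)*(m^2 - 5*m) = m*(m - 4)*(m - 2)*(m - 5)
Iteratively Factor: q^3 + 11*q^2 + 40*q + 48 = (q + 4)*(q^2 + 7*q + 12) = (q + 3)*(q + 4)*(q + 4)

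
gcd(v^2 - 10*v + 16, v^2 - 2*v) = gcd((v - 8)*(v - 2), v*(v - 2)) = v - 2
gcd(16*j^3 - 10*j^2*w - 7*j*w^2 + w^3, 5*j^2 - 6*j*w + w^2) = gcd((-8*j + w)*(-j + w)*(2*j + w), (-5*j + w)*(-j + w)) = -j + w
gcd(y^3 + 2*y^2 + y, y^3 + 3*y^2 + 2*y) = y^2 + y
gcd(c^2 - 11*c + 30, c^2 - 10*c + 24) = c - 6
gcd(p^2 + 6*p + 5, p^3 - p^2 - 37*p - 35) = p^2 + 6*p + 5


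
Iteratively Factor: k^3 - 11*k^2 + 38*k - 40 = (k - 5)*(k^2 - 6*k + 8) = (k - 5)*(k - 4)*(k - 2)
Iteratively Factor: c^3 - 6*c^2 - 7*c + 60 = (c + 3)*(c^2 - 9*c + 20) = (c - 5)*(c + 3)*(c - 4)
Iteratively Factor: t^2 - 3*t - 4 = (t - 4)*(t + 1)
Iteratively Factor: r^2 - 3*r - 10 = (r - 5)*(r + 2)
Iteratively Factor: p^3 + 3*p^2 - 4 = (p - 1)*(p^2 + 4*p + 4) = (p - 1)*(p + 2)*(p + 2)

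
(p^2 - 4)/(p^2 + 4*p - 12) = (p + 2)/(p + 6)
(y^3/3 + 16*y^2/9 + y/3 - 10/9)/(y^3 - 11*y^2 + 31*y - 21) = (3*y^3 + 16*y^2 + 3*y - 10)/(9*(y^3 - 11*y^2 + 31*y - 21))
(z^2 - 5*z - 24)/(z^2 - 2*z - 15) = (z - 8)/(z - 5)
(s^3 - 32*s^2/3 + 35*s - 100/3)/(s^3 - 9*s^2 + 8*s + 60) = (3*s^2 - 17*s + 20)/(3*(s^2 - 4*s - 12))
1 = 1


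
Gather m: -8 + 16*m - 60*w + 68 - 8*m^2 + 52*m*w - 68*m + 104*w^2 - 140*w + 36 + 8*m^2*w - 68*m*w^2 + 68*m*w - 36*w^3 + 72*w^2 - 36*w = m^2*(8*w - 8) + m*(-68*w^2 + 120*w - 52) - 36*w^3 + 176*w^2 - 236*w + 96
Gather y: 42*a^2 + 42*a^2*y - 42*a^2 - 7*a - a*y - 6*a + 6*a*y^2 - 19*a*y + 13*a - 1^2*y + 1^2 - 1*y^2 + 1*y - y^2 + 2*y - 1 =y^2*(6*a - 2) + y*(42*a^2 - 20*a + 2)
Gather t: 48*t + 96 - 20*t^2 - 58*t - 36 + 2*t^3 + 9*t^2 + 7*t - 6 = 2*t^3 - 11*t^2 - 3*t + 54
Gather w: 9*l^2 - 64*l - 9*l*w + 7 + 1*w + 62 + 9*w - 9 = 9*l^2 - 64*l + w*(10 - 9*l) + 60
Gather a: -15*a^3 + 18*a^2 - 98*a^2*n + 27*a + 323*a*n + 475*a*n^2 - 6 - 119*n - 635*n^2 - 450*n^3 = -15*a^3 + a^2*(18 - 98*n) + a*(475*n^2 + 323*n + 27) - 450*n^3 - 635*n^2 - 119*n - 6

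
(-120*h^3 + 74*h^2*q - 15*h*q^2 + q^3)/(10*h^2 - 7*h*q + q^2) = (24*h^2 - 10*h*q + q^2)/(-2*h + q)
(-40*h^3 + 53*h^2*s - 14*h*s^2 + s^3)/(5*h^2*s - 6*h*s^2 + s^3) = (-8*h + s)/s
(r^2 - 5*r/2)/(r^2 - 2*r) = (r - 5/2)/(r - 2)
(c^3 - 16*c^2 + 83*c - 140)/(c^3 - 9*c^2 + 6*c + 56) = (c - 5)/(c + 2)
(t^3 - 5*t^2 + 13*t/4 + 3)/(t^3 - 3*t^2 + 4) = (t^3 - 5*t^2 + 13*t/4 + 3)/(t^3 - 3*t^2 + 4)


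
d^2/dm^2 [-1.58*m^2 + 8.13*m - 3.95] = -3.16000000000000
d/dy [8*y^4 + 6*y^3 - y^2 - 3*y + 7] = 32*y^3 + 18*y^2 - 2*y - 3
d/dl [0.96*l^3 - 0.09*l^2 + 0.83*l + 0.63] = 2.88*l^2 - 0.18*l + 0.83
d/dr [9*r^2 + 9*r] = 18*r + 9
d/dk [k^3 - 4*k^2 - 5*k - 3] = 3*k^2 - 8*k - 5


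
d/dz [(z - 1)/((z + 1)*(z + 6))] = (-z^2 + 2*z + 13)/(z^4 + 14*z^3 + 61*z^2 + 84*z + 36)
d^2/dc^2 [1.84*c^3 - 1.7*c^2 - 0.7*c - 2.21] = 11.04*c - 3.4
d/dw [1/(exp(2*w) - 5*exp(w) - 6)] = (5 - 2*exp(w))*exp(w)/(-exp(2*w) + 5*exp(w) + 6)^2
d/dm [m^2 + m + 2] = 2*m + 1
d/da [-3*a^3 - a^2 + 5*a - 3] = -9*a^2 - 2*a + 5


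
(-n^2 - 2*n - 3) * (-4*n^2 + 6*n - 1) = 4*n^4 + 2*n^3 + n^2 - 16*n + 3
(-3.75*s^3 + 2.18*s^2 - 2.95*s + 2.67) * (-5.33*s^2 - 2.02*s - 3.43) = 19.9875*s^5 - 4.0444*s^4 + 24.1824*s^3 - 15.7495*s^2 + 4.7251*s - 9.1581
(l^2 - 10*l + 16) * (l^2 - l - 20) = l^4 - 11*l^3 + 6*l^2 + 184*l - 320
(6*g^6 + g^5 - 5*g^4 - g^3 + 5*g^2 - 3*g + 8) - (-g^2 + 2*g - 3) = 6*g^6 + g^5 - 5*g^4 - g^3 + 6*g^2 - 5*g + 11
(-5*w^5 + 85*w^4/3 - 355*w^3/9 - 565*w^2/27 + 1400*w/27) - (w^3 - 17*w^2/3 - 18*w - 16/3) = -5*w^5 + 85*w^4/3 - 364*w^3/9 - 412*w^2/27 + 1886*w/27 + 16/3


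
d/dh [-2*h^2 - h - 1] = -4*h - 1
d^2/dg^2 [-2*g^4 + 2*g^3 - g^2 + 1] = -24*g^2 + 12*g - 2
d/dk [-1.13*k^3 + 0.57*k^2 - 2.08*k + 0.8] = -3.39*k^2 + 1.14*k - 2.08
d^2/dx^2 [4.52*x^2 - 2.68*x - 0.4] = 9.04000000000000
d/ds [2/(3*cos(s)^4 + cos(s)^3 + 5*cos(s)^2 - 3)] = 2*(12*cos(s)^2 + 3*cos(s) + 10)*sin(s)*cos(s)/(3*cos(s)^4 + cos(s)^3 + 5*cos(s)^2 - 3)^2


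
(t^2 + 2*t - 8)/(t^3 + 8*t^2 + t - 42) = (t + 4)/(t^2 + 10*t + 21)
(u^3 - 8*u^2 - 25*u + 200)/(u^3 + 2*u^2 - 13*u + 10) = (u^2 - 13*u + 40)/(u^2 - 3*u + 2)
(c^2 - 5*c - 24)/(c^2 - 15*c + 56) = (c + 3)/(c - 7)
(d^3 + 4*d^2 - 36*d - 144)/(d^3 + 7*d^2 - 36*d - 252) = (d + 4)/(d + 7)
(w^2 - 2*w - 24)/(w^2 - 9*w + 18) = (w + 4)/(w - 3)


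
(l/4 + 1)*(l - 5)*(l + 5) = l^3/4 + l^2 - 25*l/4 - 25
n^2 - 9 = (n - 3)*(n + 3)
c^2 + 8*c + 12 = (c + 2)*(c + 6)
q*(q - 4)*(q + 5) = q^3 + q^2 - 20*q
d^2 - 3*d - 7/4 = (d - 7/2)*(d + 1/2)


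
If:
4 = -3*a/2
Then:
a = -8/3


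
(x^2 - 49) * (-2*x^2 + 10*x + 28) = -2*x^4 + 10*x^3 + 126*x^2 - 490*x - 1372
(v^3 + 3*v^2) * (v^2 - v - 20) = v^5 + 2*v^4 - 23*v^3 - 60*v^2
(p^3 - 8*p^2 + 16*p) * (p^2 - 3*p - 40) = p^5 - 11*p^4 + 272*p^2 - 640*p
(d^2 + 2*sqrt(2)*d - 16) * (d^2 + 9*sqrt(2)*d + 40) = d^4 + 11*sqrt(2)*d^3 + 60*d^2 - 64*sqrt(2)*d - 640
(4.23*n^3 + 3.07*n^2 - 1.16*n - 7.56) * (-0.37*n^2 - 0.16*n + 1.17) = -1.5651*n^5 - 1.8127*n^4 + 4.8871*n^3 + 6.5747*n^2 - 0.1476*n - 8.8452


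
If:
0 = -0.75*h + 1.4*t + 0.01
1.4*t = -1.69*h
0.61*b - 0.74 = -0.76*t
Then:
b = 1.22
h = 0.00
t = -0.00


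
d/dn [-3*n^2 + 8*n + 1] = 8 - 6*n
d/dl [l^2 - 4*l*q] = 2*l - 4*q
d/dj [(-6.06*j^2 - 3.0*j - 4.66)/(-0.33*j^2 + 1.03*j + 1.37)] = (-7.2318*j^2 - 19.68*j + 0.6898)/(0.1089*j^4 - 0.6798*j^3 + 0.1567*j^2 + 2.8222*j + 1.8769)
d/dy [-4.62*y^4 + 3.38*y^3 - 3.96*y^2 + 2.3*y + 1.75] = -18.48*y^3 + 10.14*y^2 - 7.92*y + 2.3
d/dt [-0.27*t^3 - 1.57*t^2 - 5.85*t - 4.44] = -0.81*t^2 - 3.14*t - 5.85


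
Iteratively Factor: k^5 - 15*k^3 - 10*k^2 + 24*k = (k)*(k^4 - 15*k^2 - 10*k + 24) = k*(k - 4)*(k^3 + 4*k^2 + k - 6) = k*(k - 4)*(k + 3)*(k^2 + k - 2) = k*(k - 4)*(k - 1)*(k + 3)*(k + 2)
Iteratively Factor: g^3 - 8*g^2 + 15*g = (g)*(g^2 - 8*g + 15) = g*(g - 5)*(g - 3)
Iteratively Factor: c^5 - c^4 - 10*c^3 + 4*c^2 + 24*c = (c - 3)*(c^4 + 2*c^3 - 4*c^2 - 8*c) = (c - 3)*(c + 2)*(c^3 - 4*c) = c*(c - 3)*(c + 2)*(c^2 - 4) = c*(c - 3)*(c - 2)*(c + 2)*(c + 2)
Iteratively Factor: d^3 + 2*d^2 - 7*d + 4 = (d - 1)*(d^2 + 3*d - 4) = (d - 1)^2*(d + 4)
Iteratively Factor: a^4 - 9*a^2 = (a)*(a^3 - 9*a) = a^2*(a^2 - 9) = a^2*(a - 3)*(a + 3)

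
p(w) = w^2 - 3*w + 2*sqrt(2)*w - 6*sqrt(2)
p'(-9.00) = -18.17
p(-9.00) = 74.06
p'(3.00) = 5.83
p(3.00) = 0.00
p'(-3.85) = -7.87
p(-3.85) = 7.00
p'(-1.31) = -2.79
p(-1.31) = -6.54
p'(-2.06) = -4.29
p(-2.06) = -3.89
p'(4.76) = 9.35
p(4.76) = 13.36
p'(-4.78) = -9.73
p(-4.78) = 15.18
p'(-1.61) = -3.39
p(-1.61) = -5.62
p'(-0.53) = -1.23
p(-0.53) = -8.11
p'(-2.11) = -4.39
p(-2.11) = -3.67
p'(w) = 2*w - 3 + 2*sqrt(2)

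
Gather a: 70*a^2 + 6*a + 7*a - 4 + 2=70*a^2 + 13*a - 2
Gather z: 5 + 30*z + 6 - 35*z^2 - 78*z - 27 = -35*z^2 - 48*z - 16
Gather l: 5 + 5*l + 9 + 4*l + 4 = 9*l + 18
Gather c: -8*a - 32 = -8*a - 32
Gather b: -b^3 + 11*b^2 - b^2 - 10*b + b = -b^3 + 10*b^2 - 9*b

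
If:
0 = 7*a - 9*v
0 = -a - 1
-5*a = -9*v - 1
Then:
No Solution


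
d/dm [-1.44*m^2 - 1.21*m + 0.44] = -2.88*m - 1.21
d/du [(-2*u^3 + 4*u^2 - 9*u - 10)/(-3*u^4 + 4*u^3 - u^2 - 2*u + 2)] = (-6*u^6 + 24*u^5 - 95*u^4 - 40*u^3 + 91*u^2 - 4*u - 38)/(9*u^8 - 24*u^7 + 22*u^6 + 4*u^5 - 27*u^4 + 20*u^3 - 8*u + 4)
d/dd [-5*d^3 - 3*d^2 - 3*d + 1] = -15*d^2 - 6*d - 3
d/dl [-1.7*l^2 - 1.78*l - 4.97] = -3.4*l - 1.78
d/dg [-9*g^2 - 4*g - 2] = -18*g - 4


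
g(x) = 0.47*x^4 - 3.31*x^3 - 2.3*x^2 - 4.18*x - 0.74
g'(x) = 1.88*x^3 - 9.93*x^2 - 4.6*x - 4.18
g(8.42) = 187.47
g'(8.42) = 375.35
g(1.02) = -10.40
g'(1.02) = -17.21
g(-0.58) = 1.61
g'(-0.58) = -5.22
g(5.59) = -215.23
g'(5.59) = -11.80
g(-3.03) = 122.50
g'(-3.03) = -133.71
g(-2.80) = 94.48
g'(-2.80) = -110.42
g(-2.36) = 54.40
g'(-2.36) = -73.34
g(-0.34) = 0.55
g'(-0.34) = -3.84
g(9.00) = 446.02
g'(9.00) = 520.61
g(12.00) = 3644.14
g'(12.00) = 1759.34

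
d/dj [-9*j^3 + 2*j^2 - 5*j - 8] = -27*j^2 + 4*j - 5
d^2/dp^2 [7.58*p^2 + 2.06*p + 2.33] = 15.1600000000000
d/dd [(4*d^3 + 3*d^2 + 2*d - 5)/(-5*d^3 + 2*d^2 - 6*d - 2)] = (23*d^4 - 28*d^3 - 121*d^2 + 8*d - 34)/(25*d^6 - 20*d^5 + 64*d^4 - 4*d^3 + 28*d^2 + 24*d + 4)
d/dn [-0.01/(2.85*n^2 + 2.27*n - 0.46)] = (0.057*n + 0.0227)/(2.85*n^2 + 2.27*n - 0.46)^2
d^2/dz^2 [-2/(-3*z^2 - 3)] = 4*(3*z^2 - 1)/(3*(z^2 + 1)^3)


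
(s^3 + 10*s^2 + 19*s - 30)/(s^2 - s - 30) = (s^2 + 5*s - 6)/(s - 6)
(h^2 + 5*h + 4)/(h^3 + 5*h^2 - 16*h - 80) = (h + 1)/(h^2 + h - 20)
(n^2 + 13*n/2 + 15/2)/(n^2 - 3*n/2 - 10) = (2*n^2 + 13*n + 15)/(2*n^2 - 3*n - 20)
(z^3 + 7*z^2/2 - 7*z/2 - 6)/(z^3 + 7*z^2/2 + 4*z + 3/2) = (2*z^2 + 5*z - 12)/(2*z^2 + 5*z + 3)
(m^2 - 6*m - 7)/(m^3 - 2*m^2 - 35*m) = (m + 1)/(m*(m + 5))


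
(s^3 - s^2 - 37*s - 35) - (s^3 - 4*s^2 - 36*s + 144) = 3*s^2 - s - 179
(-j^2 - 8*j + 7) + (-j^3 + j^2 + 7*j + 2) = -j^3 - j + 9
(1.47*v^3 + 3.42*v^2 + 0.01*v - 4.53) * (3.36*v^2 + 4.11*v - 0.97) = 4.9392*v^5 + 17.5329*v^4 + 12.6639*v^3 - 18.4971*v^2 - 18.628*v + 4.3941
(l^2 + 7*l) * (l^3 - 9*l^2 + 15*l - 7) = l^5 - 2*l^4 - 48*l^3 + 98*l^2 - 49*l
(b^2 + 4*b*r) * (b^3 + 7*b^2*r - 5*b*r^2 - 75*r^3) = b^5 + 11*b^4*r + 23*b^3*r^2 - 95*b^2*r^3 - 300*b*r^4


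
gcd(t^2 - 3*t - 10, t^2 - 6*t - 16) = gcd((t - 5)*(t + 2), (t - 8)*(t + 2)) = t + 2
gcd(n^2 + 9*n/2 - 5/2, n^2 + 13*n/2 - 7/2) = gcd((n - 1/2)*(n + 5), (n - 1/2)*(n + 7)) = n - 1/2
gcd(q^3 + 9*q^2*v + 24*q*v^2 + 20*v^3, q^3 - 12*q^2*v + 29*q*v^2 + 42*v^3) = 1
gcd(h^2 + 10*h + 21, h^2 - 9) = h + 3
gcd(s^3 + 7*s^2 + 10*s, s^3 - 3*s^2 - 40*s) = s^2 + 5*s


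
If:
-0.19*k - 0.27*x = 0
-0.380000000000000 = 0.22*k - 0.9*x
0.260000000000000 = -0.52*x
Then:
No Solution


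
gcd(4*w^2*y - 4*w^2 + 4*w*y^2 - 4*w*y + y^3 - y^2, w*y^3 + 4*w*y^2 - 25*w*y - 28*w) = 1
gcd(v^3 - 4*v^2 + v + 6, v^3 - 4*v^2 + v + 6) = v^3 - 4*v^2 + v + 6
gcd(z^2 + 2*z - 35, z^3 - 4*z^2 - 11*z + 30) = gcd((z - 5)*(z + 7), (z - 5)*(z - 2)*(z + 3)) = z - 5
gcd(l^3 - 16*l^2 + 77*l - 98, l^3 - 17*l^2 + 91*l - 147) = l^2 - 14*l + 49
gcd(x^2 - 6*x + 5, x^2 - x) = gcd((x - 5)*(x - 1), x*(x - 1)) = x - 1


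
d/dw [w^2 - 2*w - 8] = 2*w - 2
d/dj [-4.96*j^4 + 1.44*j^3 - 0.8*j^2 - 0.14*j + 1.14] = -19.84*j^3 + 4.32*j^2 - 1.6*j - 0.14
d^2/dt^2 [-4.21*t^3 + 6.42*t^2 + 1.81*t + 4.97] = 12.84 - 25.26*t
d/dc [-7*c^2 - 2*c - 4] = -14*c - 2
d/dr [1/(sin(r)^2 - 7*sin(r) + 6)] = (7 - 2*sin(r))*cos(r)/(sin(r)^2 - 7*sin(r) + 6)^2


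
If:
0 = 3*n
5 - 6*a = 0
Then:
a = 5/6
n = 0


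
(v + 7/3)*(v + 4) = v^2 + 19*v/3 + 28/3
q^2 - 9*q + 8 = (q - 8)*(q - 1)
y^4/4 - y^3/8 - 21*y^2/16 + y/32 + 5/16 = (y/4 + 1/2)*(y - 5/2)*(y - 1/2)*(y + 1/2)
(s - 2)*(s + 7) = s^2 + 5*s - 14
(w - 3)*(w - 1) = w^2 - 4*w + 3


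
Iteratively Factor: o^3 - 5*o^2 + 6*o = (o - 2)*(o^2 - 3*o) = (o - 3)*(o - 2)*(o)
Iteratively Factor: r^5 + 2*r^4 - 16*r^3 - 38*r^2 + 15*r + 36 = (r + 3)*(r^4 - r^3 - 13*r^2 + r + 12) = (r + 3)^2*(r^3 - 4*r^2 - r + 4) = (r - 4)*(r + 3)^2*(r^2 - 1) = (r - 4)*(r - 1)*(r + 3)^2*(r + 1)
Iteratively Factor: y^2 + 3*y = (y + 3)*(y)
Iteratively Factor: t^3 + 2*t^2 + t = (t + 1)*(t^2 + t) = t*(t + 1)*(t + 1)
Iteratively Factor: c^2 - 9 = (c - 3)*(c + 3)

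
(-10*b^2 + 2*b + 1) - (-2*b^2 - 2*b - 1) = -8*b^2 + 4*b + 2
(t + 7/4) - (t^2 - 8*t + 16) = -t^2 + 9*t - 57/4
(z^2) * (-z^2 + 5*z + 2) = -z^4 + 5*z^3 + 2*z^2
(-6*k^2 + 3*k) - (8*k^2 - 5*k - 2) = -14*k^2 + 8*k + 2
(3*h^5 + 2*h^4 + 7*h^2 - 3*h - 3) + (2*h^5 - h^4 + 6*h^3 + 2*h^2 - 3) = 5*h^5 + h^4 + 6*h^3 + 9*h^2 - 3*h - 6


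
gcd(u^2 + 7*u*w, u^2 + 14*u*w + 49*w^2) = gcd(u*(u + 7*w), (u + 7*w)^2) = u + 7*w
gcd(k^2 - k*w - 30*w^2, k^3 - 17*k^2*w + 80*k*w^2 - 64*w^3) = 1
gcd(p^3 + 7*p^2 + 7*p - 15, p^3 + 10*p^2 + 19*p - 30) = p^2 + 4*p - 5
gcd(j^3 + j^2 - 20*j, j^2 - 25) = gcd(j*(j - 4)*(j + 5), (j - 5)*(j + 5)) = j + 5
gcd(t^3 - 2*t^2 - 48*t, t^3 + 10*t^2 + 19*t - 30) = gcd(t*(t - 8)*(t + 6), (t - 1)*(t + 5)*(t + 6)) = t + 6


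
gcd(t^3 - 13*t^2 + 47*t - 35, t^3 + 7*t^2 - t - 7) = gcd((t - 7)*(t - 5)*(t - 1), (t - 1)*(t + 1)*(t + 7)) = t - 1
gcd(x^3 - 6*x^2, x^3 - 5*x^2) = x^2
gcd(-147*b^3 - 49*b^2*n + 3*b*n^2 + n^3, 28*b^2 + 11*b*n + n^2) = 7*b + n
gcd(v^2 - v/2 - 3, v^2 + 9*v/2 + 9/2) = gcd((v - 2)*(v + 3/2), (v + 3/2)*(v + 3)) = v + 3/2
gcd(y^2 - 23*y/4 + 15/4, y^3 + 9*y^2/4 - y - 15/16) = y - 3/4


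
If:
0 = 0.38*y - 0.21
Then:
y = 0.55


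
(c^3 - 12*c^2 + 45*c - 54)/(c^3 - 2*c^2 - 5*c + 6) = (c^2 - 9*c + 18)/(c^2 + c - 2)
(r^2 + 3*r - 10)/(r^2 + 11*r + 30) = (r - 2)/(r + 6)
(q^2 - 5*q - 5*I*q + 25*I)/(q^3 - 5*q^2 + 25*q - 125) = 1/(q + 5*I)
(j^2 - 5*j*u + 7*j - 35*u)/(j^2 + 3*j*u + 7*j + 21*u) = (j - 5*u)/(j + 3*u)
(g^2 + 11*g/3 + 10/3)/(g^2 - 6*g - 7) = (3*g^2 + 11*g + 10)/(3*(g^2 - 6*g - 7))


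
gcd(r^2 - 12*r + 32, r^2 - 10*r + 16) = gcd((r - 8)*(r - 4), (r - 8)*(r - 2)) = r - 8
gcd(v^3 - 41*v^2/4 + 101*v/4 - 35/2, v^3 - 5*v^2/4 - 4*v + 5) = v^2 - 13*v/4 + 5/2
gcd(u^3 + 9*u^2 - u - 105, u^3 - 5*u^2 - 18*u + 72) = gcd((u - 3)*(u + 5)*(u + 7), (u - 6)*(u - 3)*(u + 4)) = u - 3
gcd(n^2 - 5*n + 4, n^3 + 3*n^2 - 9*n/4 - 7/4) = n - 1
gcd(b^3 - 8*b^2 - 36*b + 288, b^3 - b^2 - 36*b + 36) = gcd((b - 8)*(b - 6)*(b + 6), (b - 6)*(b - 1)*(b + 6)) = b^2 - 36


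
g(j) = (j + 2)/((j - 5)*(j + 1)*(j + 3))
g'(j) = -(j + 2)/((j - 5)*(j + 1)*(j + 3)^2) + 1/((j - 5)*(j + 1)*(j + 3)) - (j + 2)/((j - 5)*(j + 1)^2*(j + 3)) - (j + 2)/((j - 5)^2*(j + 1)*(j + 3))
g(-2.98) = -3.10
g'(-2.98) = 156.27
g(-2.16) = -0.02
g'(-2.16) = 0.15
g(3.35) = -0.12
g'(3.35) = -0.05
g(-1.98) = 0.00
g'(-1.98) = 0.14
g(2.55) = -0.09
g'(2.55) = -0.02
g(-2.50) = -0.09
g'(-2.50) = 0.28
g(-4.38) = 0.05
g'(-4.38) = 0.04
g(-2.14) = -0.02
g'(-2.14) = 0.15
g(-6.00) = 0.02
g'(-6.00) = 0.01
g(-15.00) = 0.00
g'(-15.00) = 0.00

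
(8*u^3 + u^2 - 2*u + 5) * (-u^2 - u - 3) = -8*u^5 - 9*u^4 - 23*u^3 - 6*u^2 + u - 15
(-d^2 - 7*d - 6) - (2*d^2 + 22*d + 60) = -3*d^2 - 29*d - 66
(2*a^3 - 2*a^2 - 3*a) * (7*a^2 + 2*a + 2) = 14*a^5 - 10*a^4 - 21*a^3 - 10*a^2 - 6*a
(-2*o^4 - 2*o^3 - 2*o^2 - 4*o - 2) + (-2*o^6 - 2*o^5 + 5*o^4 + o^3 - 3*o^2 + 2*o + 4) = -2*o^6 - 2*o^5 + 3*o^4 - o^3 - 5*o^2 - 2*o + 2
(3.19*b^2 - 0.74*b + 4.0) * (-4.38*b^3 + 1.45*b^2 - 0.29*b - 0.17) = -13.9722*b^5 + 7.8667*b^4 - 19.5181*b^3 + 5.4723*b^2 - 1.0342*b - 0.68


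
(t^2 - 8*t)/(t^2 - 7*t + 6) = t*(t - 8)/(t^2 - 7*t + 6)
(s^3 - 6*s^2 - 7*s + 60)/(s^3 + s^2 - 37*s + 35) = (s^2 - s - 12)/(s^2 + 6*s - 7)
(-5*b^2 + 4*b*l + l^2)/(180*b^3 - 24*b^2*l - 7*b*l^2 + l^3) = (-b + l)/(36*b^2 - 12*b*l + l^2)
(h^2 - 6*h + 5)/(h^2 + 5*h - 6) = (h - 5)/(h + 6)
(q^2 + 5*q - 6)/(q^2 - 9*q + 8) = (q + 6)/(q - 8)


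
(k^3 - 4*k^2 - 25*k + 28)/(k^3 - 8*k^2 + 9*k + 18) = (k^3 - 4*k^2 - 25*k + 28)/(k^3 - 8*k^2 + 9*k + 18)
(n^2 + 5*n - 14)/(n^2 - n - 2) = (n + 7)/(n + 1)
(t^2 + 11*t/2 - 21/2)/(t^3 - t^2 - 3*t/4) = 2*(t + 7)/(t*(2*t + 1))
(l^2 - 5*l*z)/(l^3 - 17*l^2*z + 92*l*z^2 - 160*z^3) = l/(l^2 - 12*l*z + 32*z^2)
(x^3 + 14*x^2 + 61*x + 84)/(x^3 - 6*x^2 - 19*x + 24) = (x^2 + 11*x + 28)/(x^2 - 9*x + 8)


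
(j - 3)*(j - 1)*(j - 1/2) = j^3 - 9*j^2/2 + 5*j - 3/2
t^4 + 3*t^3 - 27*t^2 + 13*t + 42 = (t - 3)*(t - 2)*(t + 1)*(t + 7)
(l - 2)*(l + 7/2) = l^2 + 3*l/2 - 7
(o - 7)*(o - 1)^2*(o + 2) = o^4 - 7*o^3 - 3*o^2 + 23*o - 14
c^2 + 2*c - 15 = (c - 3)*(c + 5)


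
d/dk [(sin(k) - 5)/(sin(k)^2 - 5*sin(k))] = -cos(k)/sin(k)^2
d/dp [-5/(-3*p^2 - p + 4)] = 5*(-6*p - 1)/(3*p^2 + p - 4)^2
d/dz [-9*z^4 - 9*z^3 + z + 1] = -36*z^3 - 27*z^2 + 1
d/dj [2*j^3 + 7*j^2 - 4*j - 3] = 6*j^2 + 14*j - 4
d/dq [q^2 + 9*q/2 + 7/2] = 2*q + 9/2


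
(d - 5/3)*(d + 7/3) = d^2 + 2*d/3 - 35/9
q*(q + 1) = q^2 + q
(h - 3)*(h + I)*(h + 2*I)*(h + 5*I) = h^4 - 3*h^3 + 8*I*h^3 - 17*h^2 - 24*I*h^2 + 51*h - 10*I*h + 30*I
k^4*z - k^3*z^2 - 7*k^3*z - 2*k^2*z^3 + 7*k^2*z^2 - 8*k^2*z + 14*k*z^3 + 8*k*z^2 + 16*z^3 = (k - 8)*(k - 2*z)*(k + z)*(k*z + z)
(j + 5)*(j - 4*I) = j^2 + 5*j - 4*I*j - 20*I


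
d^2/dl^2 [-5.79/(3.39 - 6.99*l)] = 565.799958/(6.99*l - 3.39)^3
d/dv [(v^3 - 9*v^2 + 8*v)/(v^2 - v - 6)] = (v^4 - 2*v^3 - 17*v^2 + 108*v - 48)/(v^4 - 2*v^3 - 11*v^2 + 12*v + 36)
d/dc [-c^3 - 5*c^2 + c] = -3*c^2 - 10*c + 1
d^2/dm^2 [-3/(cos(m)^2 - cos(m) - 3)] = 3*(-4*sin(m)^4 - 3*sin(m)^2*cos(m) + 15*sin(m)^2 - 3)/(sin(m)^2 + cos(m) + 2)^3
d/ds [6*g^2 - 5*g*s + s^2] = -5*g + 2*s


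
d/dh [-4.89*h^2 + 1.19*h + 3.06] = 1.19 - 9.78*h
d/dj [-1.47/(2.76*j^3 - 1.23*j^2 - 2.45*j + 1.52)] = (12.1716*j^2 - 3.6162*j - 3.6015)/(2.76*j^3 - 1.23*j^2 - 2.45*j + 1.52)^2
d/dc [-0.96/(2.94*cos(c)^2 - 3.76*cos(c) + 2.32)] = (3.6096 - 5.6448*cos(c))*sin(c)/(2.94*cos(c)^2 - 3.76*cos(c) + 2.32)^2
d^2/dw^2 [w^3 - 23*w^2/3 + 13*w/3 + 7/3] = 6*w - 46/3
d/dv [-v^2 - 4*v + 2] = -2*v - 4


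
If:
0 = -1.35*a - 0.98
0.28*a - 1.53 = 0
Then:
No Solution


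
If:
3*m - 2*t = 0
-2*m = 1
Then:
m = -1/2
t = -3/4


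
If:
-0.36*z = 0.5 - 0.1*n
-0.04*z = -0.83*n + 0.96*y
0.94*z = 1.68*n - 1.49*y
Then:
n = -8.24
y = -6.97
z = -3.68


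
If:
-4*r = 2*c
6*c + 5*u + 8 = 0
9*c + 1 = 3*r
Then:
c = -2/21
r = 1/21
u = -52/35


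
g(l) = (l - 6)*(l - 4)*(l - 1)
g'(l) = (l - 6)*(l - 4) + (l - 6)*(l - 1) + (l - 4)*(l - 1) = 3*l^2 - 22*l + 34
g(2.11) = 8.16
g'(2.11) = 0.94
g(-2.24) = -166.59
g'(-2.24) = 98.33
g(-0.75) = -56.11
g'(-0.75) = 52.19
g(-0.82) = -59.83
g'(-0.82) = 54.06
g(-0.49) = -43.42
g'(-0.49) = 45.50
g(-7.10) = -1177.82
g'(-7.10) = 341.43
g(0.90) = -1.58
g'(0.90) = 16.63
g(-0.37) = -38.14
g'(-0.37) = 42.55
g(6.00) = 0.00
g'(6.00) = 10.00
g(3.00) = 6.00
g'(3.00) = -5.00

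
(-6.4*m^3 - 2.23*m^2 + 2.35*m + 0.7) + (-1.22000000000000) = -6.4*m^3 - 2.23*m^2 + 2.35*m - 0.52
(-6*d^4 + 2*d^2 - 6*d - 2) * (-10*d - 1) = 60*d^5 + 6*d^4 - 20*d^3 + 58*d^2 + 26*d + 2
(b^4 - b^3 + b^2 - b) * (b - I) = b^5 - b^4 - I*b^4 + b^3 + I*b^3 - b^2 - I*b^2 + I*b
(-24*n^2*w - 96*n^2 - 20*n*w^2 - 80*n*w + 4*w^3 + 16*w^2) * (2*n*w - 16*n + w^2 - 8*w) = -48*n^3*w^2 + 192*n^3*w + 1536*n^3 - 64*n^2*w^3 + 256*n^2*w^2 + 2048*n^2*w - 12*n*w^4 + 48*n*w^3 + 384*n*w^2 + 4*w^5 - 16*w^4 - 128*w^3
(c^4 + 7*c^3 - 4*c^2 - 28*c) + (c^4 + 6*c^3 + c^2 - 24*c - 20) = 2*c^4 + 13*c^3 - 3*c^2 - 52*c - 20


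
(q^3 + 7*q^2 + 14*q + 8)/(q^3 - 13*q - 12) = (q^2 + 6*q + 8)/(q^2 - q - 12)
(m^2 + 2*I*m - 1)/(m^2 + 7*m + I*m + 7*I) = (m + I)/(m + 7)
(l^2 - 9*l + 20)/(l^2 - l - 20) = (l - 4)/(l + 4)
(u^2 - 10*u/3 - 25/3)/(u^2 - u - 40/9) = 3*(u - 5)/(3*u - 8)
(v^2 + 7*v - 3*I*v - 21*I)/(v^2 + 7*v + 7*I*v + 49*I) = (v - 3*I)/(v + 7*I)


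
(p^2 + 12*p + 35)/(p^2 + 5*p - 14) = (p + 5)/(p - 2)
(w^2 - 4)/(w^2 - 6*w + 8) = (w + 2)/(w - 4)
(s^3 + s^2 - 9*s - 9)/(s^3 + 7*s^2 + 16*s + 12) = (s^2 - 2*s - 3)/(s^2 + 4*s + 4)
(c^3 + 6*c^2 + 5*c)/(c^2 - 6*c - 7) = c*(c + 5)/(c - 7)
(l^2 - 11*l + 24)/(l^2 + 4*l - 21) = (l - 8)/(l + 7)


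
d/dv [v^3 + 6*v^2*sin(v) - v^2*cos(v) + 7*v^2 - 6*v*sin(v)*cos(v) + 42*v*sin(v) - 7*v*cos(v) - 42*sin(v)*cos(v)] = v^2*sin(v) + 6*v^2*cos(v) + 3*v^2 + 19*v*sin(v) + 40*v*cos(v) - 6*v*cos(2*v) + 14*v + 42*sin(v) - 3*sin(2*v) - 7*cos(v) - 42*cos(2*v)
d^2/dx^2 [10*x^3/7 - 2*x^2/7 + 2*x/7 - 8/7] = 60*x/7 - 4/7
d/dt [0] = 0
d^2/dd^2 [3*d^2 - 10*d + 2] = 6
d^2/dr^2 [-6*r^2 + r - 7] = -12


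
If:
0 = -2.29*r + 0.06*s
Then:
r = 0.0262008733624454*s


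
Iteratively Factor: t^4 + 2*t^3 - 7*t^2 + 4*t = (t)*(t^3 + 2*t^2 - 7*t + 4) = t*(t - 1)*(t^2 + 3*t - 4) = t*(t - 1)^2*(t + 4)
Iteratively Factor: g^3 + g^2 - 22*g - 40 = (g - 5)*(g^2 + 6*g + 8) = (g - 5)*(g + 4)*(g + 2)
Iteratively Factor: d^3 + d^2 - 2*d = (d + 2)*(d^2 - d) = (d - 1)*(d + 2)*(d)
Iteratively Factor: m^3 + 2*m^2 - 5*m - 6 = (m + 3)*(m^2 - m - 2) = (m + 1)*(m + 3)*(m - 2)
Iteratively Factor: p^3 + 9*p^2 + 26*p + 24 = (p + 2)*(p^2 + 7*p + 12) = (p + 2)*(p + 3)*(p + 4)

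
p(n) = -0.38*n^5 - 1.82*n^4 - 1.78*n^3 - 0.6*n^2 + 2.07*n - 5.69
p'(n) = -1.9*n^4 - 7.28*n^3 - 5.34*n^2 - 1.2*n + 2.07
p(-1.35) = -9.54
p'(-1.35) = 5.56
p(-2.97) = -24.29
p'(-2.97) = 1.42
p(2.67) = -182.38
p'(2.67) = -274.33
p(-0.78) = -7.39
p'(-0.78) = 2.51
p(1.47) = -20.70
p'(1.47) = -43.23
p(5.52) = -3949.21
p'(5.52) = -3155.78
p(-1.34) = -9.48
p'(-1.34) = 5.48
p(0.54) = -5.20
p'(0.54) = -1.44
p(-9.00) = 11722.30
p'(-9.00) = -7578.45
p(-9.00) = 11722.30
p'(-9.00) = -7578.45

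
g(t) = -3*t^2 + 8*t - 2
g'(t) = 8 - 6*t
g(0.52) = 1.35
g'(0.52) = 4.88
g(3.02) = -5.20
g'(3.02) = -10.12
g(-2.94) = -51.45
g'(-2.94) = 25.64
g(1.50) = 3.25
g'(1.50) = -1.00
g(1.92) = 2.30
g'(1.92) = -3.52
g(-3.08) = -55.10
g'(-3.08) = 26.48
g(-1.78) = -25.75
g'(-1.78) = 18.68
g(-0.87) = -11.23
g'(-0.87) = 13.22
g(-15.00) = -797.00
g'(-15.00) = 98.00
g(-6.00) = -158.00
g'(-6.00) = 44.00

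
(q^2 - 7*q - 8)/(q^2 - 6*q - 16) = (q + 1)/(q + 2)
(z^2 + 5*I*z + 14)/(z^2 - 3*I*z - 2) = (z + 7*I)/(z - I)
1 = 1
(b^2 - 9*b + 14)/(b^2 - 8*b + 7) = (b - 2)/(b - 1)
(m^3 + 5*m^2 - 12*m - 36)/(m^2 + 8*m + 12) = m - 3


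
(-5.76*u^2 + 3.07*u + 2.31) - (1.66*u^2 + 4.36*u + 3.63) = -7.42*u^2 - 1.29*u - 1.32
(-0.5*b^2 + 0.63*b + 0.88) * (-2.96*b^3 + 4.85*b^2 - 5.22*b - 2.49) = 1.48*b^5 - 4.2898*b^4 + 3.0607*b^3 + 2.2244*b^2 - 6.1623*b - 2.1912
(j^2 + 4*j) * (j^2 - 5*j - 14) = j^4 - j^3 - 34*j^2 - 56*j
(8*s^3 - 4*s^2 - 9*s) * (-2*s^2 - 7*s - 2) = -16*s^5 - 48*s^4 + 30*s^3 + 71*s^2 + 18*s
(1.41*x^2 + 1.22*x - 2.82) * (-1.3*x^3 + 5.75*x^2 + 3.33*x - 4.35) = -1.833*x^5 + 6.5215*x^4 + 15.3763*x^3 - 18.2859*x^2 - 14.6976*x + 12.267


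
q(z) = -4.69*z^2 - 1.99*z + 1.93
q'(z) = -9.38*z - 1.99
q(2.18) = -24.70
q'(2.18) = -22.44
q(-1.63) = -7.29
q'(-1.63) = 13.30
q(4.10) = -85.07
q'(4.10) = -40.45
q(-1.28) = -3.21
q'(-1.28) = 10.02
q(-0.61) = 1.40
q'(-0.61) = 3.73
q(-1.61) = -7.02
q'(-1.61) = 13.11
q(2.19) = -24.92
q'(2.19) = -22.53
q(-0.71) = 0.98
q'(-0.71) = 4.67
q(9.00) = -395.87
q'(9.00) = -86.41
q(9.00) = -395.87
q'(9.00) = -86.41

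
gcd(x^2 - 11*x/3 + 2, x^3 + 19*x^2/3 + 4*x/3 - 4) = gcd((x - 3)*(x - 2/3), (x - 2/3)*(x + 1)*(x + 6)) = x - 2/3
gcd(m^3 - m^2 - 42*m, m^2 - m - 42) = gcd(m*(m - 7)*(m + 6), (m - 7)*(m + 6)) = m^2 - m - 42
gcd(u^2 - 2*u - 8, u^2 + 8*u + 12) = u + 2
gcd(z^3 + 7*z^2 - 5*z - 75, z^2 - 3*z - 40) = z + 5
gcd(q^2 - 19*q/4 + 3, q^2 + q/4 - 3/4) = q - 3/4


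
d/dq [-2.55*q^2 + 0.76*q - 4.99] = 0.76 - 5.1*q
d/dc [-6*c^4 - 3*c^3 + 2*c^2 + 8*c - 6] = -24*c^3 - 9*c^2 + 4*c + 8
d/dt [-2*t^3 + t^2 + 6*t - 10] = -6*t^2 + 2*t + 6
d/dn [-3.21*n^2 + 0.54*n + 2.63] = 0.54 - 6.42*n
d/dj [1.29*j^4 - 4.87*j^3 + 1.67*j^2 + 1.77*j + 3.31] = 5.16*j^3 - 14.61*j^2 + 3.34*j + 1.77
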